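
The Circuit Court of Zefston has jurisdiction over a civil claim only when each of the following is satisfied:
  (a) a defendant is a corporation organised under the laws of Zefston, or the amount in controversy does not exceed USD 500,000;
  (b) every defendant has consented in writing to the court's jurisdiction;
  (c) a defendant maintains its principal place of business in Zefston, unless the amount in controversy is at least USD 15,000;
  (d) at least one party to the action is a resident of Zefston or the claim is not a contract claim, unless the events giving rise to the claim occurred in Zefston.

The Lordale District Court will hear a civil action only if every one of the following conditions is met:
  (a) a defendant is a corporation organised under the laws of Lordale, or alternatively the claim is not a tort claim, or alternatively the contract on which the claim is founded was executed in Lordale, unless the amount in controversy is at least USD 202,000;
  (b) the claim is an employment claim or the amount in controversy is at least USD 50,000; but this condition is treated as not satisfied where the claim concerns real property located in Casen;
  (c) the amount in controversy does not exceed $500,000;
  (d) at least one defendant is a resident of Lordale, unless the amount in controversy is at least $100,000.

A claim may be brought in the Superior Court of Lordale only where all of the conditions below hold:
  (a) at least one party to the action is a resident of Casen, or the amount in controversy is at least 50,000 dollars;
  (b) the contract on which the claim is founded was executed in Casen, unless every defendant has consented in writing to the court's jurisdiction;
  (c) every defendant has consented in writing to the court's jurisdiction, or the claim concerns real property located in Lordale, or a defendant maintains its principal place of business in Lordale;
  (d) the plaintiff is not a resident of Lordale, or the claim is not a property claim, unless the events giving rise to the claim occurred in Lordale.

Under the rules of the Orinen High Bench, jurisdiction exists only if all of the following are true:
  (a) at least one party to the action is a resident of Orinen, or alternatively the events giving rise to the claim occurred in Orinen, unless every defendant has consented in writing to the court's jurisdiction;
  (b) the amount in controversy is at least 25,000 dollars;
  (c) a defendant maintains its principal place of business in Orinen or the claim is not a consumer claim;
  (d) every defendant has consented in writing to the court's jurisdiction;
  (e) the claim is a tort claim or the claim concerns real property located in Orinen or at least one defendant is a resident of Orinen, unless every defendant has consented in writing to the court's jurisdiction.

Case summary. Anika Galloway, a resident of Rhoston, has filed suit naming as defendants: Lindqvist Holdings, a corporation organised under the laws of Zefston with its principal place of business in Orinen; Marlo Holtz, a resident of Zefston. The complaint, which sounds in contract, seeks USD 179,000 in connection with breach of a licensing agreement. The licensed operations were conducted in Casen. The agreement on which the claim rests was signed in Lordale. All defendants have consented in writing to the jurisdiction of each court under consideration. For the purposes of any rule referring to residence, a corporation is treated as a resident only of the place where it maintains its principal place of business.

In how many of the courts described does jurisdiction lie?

The Circuit Court of Zefston:
  (a) Lindqvist Holdings is organised under the laws of Zefston — that alternative is enough. Condition met.
  (b) Every defendant has filed written consent. Met.
  (c) The corporate defendant(s) have their principal place of business in Orinen, not Zefston. But the amount in controversy is $179,000, which meets the USD 15,000 floor, and the 'unless' clause therefore excuses the requirement. Satisfied.
  (d) Marlo Holtz resides in Zefston, which satisfies one of the alternatives. Met.
  → All conditions met; jurisdiction exists.
The Lordale District Court:
  (a) The claim is a contract claim, not a tort claim, so this disjunct is met. Met.
  (b) The amount in controversy is USD 179,000, which meets the USD 50,000 floor, so one alternative holds. The carve-out does not apply: the claim does not concern real property. Condition met.
  (c) The amount in controversy is $179,000, within the $500,000 ceiling. Condition met.
  (d) No defendant resides in Lordale (they reside in Orinen, Zefston). However, the amount in controversy is USD 179,000, which meets the 100,000 dollars floor, so the 'unless' proviso supplies this condition. Condition met.
  → Every requirement is satisfied — jurisdiction.
The Superior Court of Lordale:
  (a) The amount in controversy is USD 179,000, which meets the $50,000 floor, which satisfies one of the alternatives. Condition met.
  (b) The contract was executed in Lordale, not Casen. The proviso rescues it, though: every defendant has filed written consent. Satisfied.
  (c) Every defendant has filed written consent, which satisfies one of the alternatives. Satisfied.
  (d) The plaintiff resides in Rhoston, which is not Lordale, so this disjunct is met. Condition met.
  → Jurisdiction lies.
The Orinen High Bench:
  (a) Lindqvist Holdings resides in Orinen — that alternative is enough. Met.
  (b) The amount in controversy is USD 179,000, which meets the 25,000 dollars floor. Met.
  (c) Lindqvist Holdings has its principal place of business in Orinen, so one alternative holds. Satisfied.
  (d) Every defendant has filed written consent. Met.
  (e) Lindqvist Holdings resides in Orinen, so this disjunct is met. Satisfied.
  → The court has jurisdiction.
Courts with jurisdiction: the Circuit Court of Zefston, the Lordale District Court, the Superior Court of Lordale, the Orinen High Bench — 4 in total.

4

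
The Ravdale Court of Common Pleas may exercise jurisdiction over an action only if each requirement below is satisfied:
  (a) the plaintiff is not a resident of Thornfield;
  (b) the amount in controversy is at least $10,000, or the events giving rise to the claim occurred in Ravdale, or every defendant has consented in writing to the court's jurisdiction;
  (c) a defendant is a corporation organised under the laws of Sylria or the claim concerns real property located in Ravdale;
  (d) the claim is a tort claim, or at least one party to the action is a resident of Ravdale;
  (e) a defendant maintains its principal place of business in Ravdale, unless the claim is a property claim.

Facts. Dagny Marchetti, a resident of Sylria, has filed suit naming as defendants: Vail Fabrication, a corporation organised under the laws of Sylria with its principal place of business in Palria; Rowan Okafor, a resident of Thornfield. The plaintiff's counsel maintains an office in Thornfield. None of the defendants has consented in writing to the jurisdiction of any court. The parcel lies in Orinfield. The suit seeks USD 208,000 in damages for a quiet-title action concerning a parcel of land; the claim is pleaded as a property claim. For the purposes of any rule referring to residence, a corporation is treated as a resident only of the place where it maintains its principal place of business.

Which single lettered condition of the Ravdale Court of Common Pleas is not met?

The Ravdale Court of Common Pleas:
  (a) The plaintiff resides in Sylria, which is not Thornfield. Condition met.
  (b) The amount in controversy is 208,000 dollars, which meets the $10,000 floor, which satisfies one of the alternatives. Satisfied.
  (c) Vail Fabrication is organised under the laws of Sylria — that alternative is enough. Satisfied.
  (d) The claim is a property claim, not a tort claim; no party resides in Ravdale — every alternative fails. Not satisfied.
  (e) The corporate defendant(s) have their principal place of business in Palria, not Ravdale. The proviso rescues it, though: the claim is a property claim. Condition met.
Only condition (d) fails.

(d)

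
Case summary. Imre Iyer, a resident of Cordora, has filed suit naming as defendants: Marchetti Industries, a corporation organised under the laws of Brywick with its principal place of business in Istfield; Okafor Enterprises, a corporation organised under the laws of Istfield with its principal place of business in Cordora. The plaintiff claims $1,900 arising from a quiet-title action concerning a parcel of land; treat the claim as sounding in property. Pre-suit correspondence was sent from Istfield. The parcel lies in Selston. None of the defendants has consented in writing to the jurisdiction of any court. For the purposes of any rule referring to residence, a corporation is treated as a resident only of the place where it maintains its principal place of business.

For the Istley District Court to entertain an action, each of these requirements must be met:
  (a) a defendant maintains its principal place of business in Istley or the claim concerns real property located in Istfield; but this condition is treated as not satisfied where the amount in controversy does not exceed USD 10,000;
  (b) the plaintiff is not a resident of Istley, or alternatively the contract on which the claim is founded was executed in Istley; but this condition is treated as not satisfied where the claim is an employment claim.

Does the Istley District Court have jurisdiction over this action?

The Istley District Court:
  (a) The corporate defendant(s) have their principal place of business in Cordora, Istfield, not Istley; the property lies in Selston, not Istfield — no alternative holds. Not met.
  (b) The plaintiff resides in Cordora, which is not Istley, so this disjunct is met. And the carve-out is inapplicable — the claim is a property claim, not an employment claim. Condition met.
  → Not every requirement is met — no jurisdiction.

No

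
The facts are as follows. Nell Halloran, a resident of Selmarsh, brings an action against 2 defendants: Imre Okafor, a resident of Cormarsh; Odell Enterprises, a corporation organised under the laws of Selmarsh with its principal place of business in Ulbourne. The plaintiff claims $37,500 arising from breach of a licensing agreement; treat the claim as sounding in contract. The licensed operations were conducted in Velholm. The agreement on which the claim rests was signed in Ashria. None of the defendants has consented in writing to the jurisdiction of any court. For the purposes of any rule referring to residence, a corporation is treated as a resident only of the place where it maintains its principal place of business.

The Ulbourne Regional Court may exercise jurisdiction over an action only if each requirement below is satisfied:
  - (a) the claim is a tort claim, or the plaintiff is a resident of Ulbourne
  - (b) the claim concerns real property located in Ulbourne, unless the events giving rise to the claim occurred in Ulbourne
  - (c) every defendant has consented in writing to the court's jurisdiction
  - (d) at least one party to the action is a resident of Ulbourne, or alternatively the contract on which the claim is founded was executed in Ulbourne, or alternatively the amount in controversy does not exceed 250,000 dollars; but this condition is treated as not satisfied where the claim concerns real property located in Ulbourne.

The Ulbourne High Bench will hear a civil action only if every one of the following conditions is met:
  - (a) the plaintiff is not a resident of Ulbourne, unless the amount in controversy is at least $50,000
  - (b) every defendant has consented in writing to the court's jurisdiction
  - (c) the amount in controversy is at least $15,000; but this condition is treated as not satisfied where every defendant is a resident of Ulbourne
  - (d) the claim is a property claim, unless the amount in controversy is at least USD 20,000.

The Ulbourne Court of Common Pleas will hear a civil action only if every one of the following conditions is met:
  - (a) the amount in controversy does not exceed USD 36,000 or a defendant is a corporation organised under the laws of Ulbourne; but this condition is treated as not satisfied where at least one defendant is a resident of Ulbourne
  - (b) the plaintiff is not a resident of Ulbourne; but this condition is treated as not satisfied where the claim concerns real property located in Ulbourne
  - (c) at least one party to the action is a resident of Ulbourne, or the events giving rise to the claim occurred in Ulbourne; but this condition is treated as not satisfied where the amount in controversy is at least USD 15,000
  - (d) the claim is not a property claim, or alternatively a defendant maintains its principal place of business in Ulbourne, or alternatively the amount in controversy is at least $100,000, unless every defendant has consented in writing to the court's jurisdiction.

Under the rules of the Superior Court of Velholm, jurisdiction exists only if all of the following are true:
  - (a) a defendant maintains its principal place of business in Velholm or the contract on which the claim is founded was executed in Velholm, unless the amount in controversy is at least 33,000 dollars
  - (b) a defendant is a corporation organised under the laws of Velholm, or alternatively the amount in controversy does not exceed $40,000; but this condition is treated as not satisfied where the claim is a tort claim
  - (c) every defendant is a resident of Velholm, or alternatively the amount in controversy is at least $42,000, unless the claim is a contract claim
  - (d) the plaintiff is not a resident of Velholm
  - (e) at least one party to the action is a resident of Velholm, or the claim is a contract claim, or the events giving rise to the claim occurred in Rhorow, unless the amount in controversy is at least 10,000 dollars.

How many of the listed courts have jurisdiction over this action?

The Ulbourne Regional Court:
  (a) The claim is a contract claim, not a tort claim; the plaintiff resides in Selmarsh, not Ulbourne — no alternative holds. Fails.
  (b) The claim does not concern real property. Nor does the 'unless' clause help: the operative events occurred in Velholm, not Ulbourne. Not satisfied.
  (c) No such written consent has been filed. Fails.
  (d) Odell Enterprises resides in Ulbourne, so this disjunct is met. The exception is not triggered, since the claim does not concern real property. Met.
  → The court lacks jurisdiction.
The Ulbourne High Bench:
  (a) The plaintiff resides in Selmarsh, which is not Ulbourne. Met.
  (b) No such written consent has been filed. Fails.
  (c) The amount in controversy is $37,500, which meets the 15,000 dollars floor. And the carve-out is inapplicable — the defendants reside as follows — Imre Okafor in Cormarsh, Odell Enterprises in Ulbourne — not all in Ulbourne. Condition met.
  (d) The claim is a contract claim, not a property claim. However, the amount in controversy is USD 37,500, which meets the USD 20,000 floor, so the 'unless' proviso supplies this condition. Condition met.
  → Not every requirement is met — no jurisdiction.
The Ulbourne Court of Common Pleas:
  (a) The amount in controversy is 37,500 dollars, above the USD 36,000 ceiling; the corporate defendant(s) are organised in Selmarsh, not Ulbourne — no alternative holds. Not satisfied.
  (b) The plaintiff resides in Selmarsh, which is not Ulbourne. And the carve-out is inapplicable — the claim does not concern real property. Condition met.
  (c) Odell Enterprises resides in Ulbourne — that alternative is enough. However, the amount in controversy is $37,500, which meets the $15,000 floor, which falls within the stated exception and so defeats the condition. Fails.
  (d) The claim is a contract claim, not a property claim, so one alternative holds. Condition met.
  → The court lacks jurisdiction.
The Superior Court of Velholm:
  (a) The corporate defendant(s) have their principal place of business in Ulbourne, not Velholm; the contract was executed in Ashria, not Velholm — every alternative fails. But the amount in controversy is USD 37,500, which meets the $33,000 floor, and the 'unless' clause therefore excuses the requirement. Satisfied.
  (b) The amount in controversy is $37,500, within the USD 40,000 ceiling, so one alternative holds. And the carve-out is inapplicable — the claim is a contract claim, not a tort claim. Satisfied.
  (c) The defendants reside as follows — Imre Okafor in Cormarsh, Odell Enterprises in Ulbourne — not all in Velholm; the amount in controversy is $37,500, below the $42,000 floor — no alternative holds. But the claim is a contract claim, and the 'unless' clause therefore excuses the requirement. Satisfied.
  (d) The plaintiff resides in Selmarsh, which is not Velholm. Condition met.
  (e) The claim is a contract claim, which satisfies one of the alternatives. Satisfied.
  → All conditions met; jurisdiction exists.
Courts with jurisdiction: the Superior Court of Velholm — 1 in total.

1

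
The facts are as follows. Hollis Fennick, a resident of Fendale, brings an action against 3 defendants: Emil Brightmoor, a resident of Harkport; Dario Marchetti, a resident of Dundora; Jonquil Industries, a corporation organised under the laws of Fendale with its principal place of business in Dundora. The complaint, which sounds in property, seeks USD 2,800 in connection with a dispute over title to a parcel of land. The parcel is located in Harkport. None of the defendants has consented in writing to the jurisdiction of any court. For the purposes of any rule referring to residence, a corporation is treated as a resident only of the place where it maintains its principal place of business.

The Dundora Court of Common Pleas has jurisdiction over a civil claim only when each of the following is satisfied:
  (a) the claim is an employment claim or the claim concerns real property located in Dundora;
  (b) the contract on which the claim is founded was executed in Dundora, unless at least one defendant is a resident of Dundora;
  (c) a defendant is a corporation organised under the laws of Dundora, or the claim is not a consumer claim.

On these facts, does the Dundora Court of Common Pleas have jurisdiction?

No

The Dundora Court of Common Pleas:
  (a) The claim is a property claim, not an employment claim; the property lies in Harkport, not Dundora — every alternative fails. Fails.
  (b) No contract (and hence no place of execution) is alleged. However, Dario Marchetti resides in Dundora, so the 'unless' proviso supplies this condition. Condition met.
  (c) The claim is a property claim, not a consumer claim, so one alternative holds. Satisfied.
  → Not every requirement is met — no jurisdiction.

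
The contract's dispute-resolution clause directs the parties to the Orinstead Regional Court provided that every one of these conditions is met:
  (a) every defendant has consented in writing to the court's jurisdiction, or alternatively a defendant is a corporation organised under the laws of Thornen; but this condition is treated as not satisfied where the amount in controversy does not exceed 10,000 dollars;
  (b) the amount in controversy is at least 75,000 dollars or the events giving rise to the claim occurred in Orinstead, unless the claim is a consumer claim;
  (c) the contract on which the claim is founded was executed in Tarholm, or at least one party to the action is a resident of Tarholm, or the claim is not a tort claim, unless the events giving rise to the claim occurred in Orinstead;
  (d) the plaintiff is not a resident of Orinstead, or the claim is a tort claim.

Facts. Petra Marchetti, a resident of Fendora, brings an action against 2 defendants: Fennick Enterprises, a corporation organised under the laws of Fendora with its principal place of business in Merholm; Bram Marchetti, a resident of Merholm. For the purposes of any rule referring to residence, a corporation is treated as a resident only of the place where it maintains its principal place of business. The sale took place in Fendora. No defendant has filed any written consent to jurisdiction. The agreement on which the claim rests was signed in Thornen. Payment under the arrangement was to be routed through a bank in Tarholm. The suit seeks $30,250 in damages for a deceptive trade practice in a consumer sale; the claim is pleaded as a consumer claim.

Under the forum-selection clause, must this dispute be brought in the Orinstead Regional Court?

The Orinstead Regional Court:
  (a) No such written consent has been filed; the corporate defendant(s) are organised in Fendora, not Thornen — none of the alternatives is met. Fails.
  (b) The amount in controversy is $30,250, below the $75,000 floor; the operative events occurred in Fendora, not Orinstead — every alternative fails. But the claim is a consumer claim, and the 'unless' clause therefore excuses the requirement. Condition met.
  (c) The claim is a consumer claim, not a tort claim, so this disjunct is met. Condition met.
  (d) The plaintiff resides in Fendora, which is not Orinstead, so this disjunct is met. Satisfied.
  → Forum clause is not triggered.

No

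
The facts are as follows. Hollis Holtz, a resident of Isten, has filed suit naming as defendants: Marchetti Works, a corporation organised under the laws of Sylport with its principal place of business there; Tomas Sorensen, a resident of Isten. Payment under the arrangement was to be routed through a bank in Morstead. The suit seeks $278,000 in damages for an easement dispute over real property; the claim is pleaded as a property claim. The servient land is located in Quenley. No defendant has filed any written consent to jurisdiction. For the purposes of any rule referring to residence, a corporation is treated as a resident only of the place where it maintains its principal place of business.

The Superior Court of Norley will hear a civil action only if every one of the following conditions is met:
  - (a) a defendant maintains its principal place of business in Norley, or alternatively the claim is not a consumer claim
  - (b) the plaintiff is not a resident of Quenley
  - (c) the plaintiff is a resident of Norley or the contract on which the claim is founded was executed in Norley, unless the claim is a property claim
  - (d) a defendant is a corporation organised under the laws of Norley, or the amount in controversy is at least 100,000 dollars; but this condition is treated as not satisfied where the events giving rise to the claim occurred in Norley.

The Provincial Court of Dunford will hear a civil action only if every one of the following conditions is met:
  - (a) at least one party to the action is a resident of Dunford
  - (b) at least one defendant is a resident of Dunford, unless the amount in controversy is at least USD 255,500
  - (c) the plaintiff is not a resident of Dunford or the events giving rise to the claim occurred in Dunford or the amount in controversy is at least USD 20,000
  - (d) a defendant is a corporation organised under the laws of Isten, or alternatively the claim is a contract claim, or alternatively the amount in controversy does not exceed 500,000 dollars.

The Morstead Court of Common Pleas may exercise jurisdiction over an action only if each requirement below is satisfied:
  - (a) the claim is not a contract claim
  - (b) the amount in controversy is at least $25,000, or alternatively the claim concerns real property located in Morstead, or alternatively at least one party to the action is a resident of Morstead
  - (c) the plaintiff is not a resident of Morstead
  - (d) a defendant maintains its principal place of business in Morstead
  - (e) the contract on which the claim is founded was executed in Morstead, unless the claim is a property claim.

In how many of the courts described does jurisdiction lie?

The Superior Court of Norley:
  (a) The claim is a property claim, not a consumer claim — that alternative is enough. Met.
  (b) The plaintiff resides in Isten, which is not Quenley. Condition met.
  (c) The plaintiff resides in Isten, not Norley; no contract (and hence no place of execution) is alleged — every alternative fails. However, the claim is a property claim, so the 'unless' proviso supplies this condition. Satisfied.
  (d) The amount in controversy is USD 278,000, which meets the $100,000 floor, so this disjunct is met. And the carve-out is inapplicable — the operative events occurred in Quenley, not Norley. Condition met.
  → Jurisdiction lies.
The Provincial Court of Dunford:
  (a) No party resides in Dunford. Not satisfied.
  (b) No defendant resides in Dunford (they reside in Sylport, Isten). But the amount in controversy is 278,000 dollars, which meets the $255,500 floor, and the 'unless' clause therefore excuses the requirement. Satisfied.
  (c) The plaintiff resides in Isten, which is not Dunford, which satisfies one of the alternatives. Satisfied.
  (d) The amount in controversy is 278,000 dollars, within the 500,000 dollars ceiling, so this disjunct is met. Condition met.
  → The court lacks jurisdiction.
The Morstead Court of Common Pleas:
  (a) The claim is a property claim, not a contract claim. Condition met.
  (b) The amount in controversy is USD 278,000, which meets the $25,000 floor, which satisfies one of the alternatives. Met.
  (c) The plaintiff resides in Isten, which is not Morstead. Satisfied.
  (d) The corporate defendant(s) have their principal place of business in Sylport, not Morstead. Not satisfied.
  (e) No contract (and hence no place of execution) is alleged. However, the claim is a property claim, so the 'unless' proviso supplies this condition. Condition met.
  → Not every requirement is met — no jurisdiction.
Courts with jurisdiction: the Superior Court of Norley — 1 in total.

1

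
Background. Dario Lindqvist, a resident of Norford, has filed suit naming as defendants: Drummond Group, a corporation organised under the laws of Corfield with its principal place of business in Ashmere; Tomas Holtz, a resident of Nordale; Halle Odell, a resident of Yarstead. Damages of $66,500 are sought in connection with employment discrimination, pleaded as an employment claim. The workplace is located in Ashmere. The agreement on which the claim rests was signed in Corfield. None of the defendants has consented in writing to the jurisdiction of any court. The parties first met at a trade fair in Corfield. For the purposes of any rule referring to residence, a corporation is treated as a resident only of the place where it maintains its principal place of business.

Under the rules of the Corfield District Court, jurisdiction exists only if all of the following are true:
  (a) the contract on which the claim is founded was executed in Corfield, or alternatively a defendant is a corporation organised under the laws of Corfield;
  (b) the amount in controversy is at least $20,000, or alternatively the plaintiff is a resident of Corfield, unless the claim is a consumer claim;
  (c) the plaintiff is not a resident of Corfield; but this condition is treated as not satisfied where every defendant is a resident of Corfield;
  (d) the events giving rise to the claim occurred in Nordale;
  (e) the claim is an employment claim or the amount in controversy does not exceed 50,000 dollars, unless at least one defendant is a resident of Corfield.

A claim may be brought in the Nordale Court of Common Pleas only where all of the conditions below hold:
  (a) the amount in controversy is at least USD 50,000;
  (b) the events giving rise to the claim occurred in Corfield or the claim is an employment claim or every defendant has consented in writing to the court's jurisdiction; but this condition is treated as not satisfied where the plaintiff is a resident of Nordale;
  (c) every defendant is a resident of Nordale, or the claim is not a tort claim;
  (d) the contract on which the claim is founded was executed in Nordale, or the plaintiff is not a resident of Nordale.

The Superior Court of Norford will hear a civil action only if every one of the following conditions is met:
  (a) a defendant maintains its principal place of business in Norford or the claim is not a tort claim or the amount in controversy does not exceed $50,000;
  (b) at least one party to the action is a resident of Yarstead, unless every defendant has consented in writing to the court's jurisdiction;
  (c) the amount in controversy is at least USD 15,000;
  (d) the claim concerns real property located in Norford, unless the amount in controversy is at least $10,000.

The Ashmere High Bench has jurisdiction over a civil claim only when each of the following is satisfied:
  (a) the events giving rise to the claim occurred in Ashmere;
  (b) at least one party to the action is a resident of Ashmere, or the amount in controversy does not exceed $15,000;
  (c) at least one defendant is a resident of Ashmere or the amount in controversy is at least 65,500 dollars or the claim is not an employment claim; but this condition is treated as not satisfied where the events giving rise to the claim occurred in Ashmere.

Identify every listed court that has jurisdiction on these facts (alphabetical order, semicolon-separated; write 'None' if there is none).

the Nordale Court of Common Pleas; the Superior Court of Norford

The Corfield District Court:
  (a) The contract was executed in Corfield, which satisfies one of the alternatives. Condition met.
  (b) The amount in controversy is 66,500 dollars, which meets the USD 20,000 floor, so this disjunct is met. Condition met.
  (c) The plaintiff resides in Norford, which is not Corfield. The exception is not triggered, since the defendants reside as follows — Drummond Group in Ashmere, Tomas Holtz in Nordale, Halle Odell in Yarstead — not all in Corfield. Satisfied.
  (d) The operative events occurred in Ashmere, not Nordale. Condition not met.
  (e) The claim is an employment claim, so one alternative holds. Met.
  → Not every requirement is met — no jurisdiction.
The Nordale Court of Common Pleas:
  (a) The amount in controversy is 66,500 dollars, which meets the $50,000 floor. Condition met.
  (b) The claim is an employment claim, so one alternative holds. And the carve-out is inapplicable — the plaintiff resides in Norford, not Nordale. Met.
  (c) The claim is an employment claim, not a tort claim, so this disjunct is met. Satisfied.
  (d) The plaintiff resides in Norford, which is not Nordale — that alternative is enough. Satisfied.
  → The court has jurisdiction.
The Superior Court of Norford:
  (a) The claim is an employment claim, not a tort claim — that alternative is enough. Satisfied.
  (b) Halle Odell resides in Yarstead. Condition met.
  (c) The amount in controversy is 66,500 dollars, which meets the $15,000 floor. Satisfied.
  (d) The claim does not concern real property. The proviso rescues it, though: the amount in controversy is USD 66,500, which meets the $10,000 floor. Met.
  → Jurisdiction lies.
The Ashmere High Bench:
  (a) The operative events occurred in Ashmere. Met.
  (b) Drummond Group resides in Ashmere, so one alternative holds. Met.
  (c) Drummond Group resides in Ashmere, so this disjunct is met. But the operative events occurred in Ashmere, triggering the carve-out and defeating this condition. Not met.
  → At least one condition fails; no jurisdiction.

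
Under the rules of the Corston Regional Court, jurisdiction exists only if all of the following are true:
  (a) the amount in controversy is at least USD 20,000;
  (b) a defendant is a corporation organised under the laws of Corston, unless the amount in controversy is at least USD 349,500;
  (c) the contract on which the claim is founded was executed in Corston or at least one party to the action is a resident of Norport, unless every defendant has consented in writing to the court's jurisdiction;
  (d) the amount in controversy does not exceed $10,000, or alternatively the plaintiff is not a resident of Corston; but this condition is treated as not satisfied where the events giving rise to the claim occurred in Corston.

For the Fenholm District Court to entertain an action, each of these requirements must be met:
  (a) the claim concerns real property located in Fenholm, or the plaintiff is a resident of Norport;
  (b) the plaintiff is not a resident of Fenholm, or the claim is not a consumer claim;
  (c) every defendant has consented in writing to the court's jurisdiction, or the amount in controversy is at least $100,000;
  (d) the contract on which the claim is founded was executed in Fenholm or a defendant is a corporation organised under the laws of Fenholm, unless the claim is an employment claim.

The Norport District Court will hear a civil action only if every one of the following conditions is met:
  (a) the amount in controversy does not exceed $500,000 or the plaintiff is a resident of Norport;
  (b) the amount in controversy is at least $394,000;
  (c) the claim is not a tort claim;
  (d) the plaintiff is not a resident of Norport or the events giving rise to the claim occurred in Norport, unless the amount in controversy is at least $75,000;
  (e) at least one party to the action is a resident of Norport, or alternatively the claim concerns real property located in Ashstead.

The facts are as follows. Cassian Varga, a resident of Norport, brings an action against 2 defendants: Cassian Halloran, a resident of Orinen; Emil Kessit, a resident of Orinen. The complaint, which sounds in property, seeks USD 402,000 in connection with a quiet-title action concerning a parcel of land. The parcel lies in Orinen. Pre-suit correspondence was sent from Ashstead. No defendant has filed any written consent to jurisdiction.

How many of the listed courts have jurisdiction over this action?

The Corston Regional Court:
  (a) The amount in controversy is USD 402,000, which meets the USD 20,000 floor. Satisfied.
  (b) No defendant is a corporation. The proviso rescues it, though: the amount in controversy is 402,000 dollars, which meets the USD 349,500 floor. Satisfied.
  (c) Cassian Varga resides in Norport, so one alternative holds. Met.
  (d) The plaintiff resides in Norport, which is not Corston — that alternative is enough. And the carve-out is inapplicable — the operative events occurred in Orinen, not Corston. Condition met.
  → The court has jurisdiction.
The Fenholm District Court:
  (a) The plaintiff resides in Norport, so one alternative holds. Met.
  (b) The plaintiff resides in Norport, which is not Fenholm, so this disjunct is met. Condition met.
  (c) The amount in controversy is USD 402,000, which meets the USD 100,000 floor, which satisfies one of the alternatives. Satisfied.
  (d) No contract (and hence no place of execution) is alleged; no defendant is a corporation — no alternative holds. And the claim is a property claim, not an employment claim, so the proviso does not save it. Fails.
  → Not every requirement is met — no jurisdiction.
The Norport District Court:
  (a) The amount in controversy is USD 402,000, within the 500,000 dollars ceiling — that alternative is enough. Satisfied.
  (b) The amount in controversy is 402,000 dollars, which meets the $394,000 floor. Condition met.
  (c) The claim is a property claim, not a tort claim. Condition met.
  (d) The plaintiff resides in Norport; the operative events occurred in Orinen, not Norport — none of the alternatives is met. However, the amount in controversy is $402,000, which meets the $75,000 floor, so the 'unless' proviso supplies this condition. Met.
  (e) Cassian Varga resides in Norport, so this disjunct is met. Met.
  → The court has jurisdiction.
Courts with jurisdiction: the Corston Regional Court, the Norport District Court — 2 in total.

2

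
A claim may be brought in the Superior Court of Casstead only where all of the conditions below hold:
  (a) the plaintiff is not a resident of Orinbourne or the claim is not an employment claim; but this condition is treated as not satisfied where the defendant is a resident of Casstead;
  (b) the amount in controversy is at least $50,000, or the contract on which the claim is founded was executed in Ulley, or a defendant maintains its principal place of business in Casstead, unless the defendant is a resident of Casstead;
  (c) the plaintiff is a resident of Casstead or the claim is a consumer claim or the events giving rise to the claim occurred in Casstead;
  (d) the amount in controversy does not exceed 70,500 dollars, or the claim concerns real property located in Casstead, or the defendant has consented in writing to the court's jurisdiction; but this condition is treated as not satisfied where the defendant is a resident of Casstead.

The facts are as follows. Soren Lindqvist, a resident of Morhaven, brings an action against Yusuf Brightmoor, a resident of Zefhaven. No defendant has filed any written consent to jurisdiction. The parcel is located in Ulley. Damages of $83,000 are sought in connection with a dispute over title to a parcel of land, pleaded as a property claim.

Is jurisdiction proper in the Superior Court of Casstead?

No

The Superior Court of Casstead:
  (a) The plaintiff resides in Morhaven, which is not Orinbourne, so one alternative holds. The carve-out does not apply: the defendant resides in Zefhaven, not Casstead. Satisfied.
  (b) The amount in controversy is $83,000, which meets the $50,000 floor — that alternative is enough. Satisfied.
  (c) The plaintiff resides in Morhaven, not Casstead; the claim is a property claim, not a consumer claim; the operative events occurred in Ulley, not Casstead — no alternative holds. Condition not met.
  (d) The amount in controversy is 83,000 dollars, above the USD 70,500 ceiling; the property lies in Ulley, not Casstead; no such written consent has been filed — every alternative fails. Fails.
  → The court lacks jurisdiction.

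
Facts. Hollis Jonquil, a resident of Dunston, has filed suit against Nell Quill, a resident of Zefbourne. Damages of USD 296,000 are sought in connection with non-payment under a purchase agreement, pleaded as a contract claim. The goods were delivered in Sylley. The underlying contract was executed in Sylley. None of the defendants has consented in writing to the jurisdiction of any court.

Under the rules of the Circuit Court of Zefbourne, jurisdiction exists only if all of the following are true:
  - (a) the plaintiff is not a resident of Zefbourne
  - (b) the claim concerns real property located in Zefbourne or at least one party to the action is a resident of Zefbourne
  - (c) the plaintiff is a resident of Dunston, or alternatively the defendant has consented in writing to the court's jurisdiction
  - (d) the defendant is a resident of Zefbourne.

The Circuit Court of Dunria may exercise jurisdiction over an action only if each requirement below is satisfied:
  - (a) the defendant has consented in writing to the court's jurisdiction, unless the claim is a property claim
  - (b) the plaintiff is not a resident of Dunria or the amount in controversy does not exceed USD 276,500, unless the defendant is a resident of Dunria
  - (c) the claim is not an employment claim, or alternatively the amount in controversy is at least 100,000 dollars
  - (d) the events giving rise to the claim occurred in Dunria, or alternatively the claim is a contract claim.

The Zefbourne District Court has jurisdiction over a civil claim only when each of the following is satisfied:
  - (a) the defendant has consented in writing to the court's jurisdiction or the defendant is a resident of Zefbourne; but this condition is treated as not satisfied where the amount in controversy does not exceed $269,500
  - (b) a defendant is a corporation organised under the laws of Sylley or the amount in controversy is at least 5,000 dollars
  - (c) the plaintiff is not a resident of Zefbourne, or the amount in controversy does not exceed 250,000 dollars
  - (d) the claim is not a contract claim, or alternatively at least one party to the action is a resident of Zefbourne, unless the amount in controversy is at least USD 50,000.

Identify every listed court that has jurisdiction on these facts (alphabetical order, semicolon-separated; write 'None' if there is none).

the Circuit Court of Zefbourne; the Zefbourne District Court

The Circuit Court of Zefbourne:
  (a) The plaintiff resides in Dunston, which is not Zefbourne. Condition met.
  (b) Nell Quill resides in Zefbourne, so this disjunct is met. Met.
  (c) The plaintiff resides in Dunston — that alternative is enough. Met.
  (d) The defendant resides in Zefbourne. Met.
  → All conditions met; jurisdiction exists.
The Circuit Court of Dunria:
  (a) No such written consent has been filed. And the claim is a contract claim, not a property claim, so the proviso does not save it. Not met.
  (b) The plaintiff resides in Dunston, which is not Dunria — that alternative is enough. Satisfied.
  (c) The claim is a contract claim, not an employment claim, so one alternative holds. Satisfied.
  (d) The claim is a contract claim — that alternative is enough. Condition met.
  → No jurisdiction.
The Zefbourne District Court:
  (a) The defendant resides in Zefbourne, so this disjunct is met. The carve-out does not apply: the amount in controversy is 296,000 dollars, above the $269,500 ceiling. Satisfied.
  (b) The amount in controversy is $296,000, which meets the 5,000 dollars floor, which satisfies one of the alternatives. Satisfied.
  (c) The plaintiff resides in Dunston, which is not Zefbourne, which satisfies one of the alternatives. Condition met.
  (d) Nell Quill resides in Zefbourne — that alternative is enough. Condition met.
  → Jurisdiction lies.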